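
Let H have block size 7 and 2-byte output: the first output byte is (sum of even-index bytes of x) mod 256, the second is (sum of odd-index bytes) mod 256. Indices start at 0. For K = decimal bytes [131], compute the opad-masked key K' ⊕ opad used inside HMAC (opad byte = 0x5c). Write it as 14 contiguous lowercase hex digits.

df5c5c5c5c5c5c

Key decimal bytes [131] = 83 is 1 byte ≤ B = 7; zero-pad to 7 bytes: K' = 83 00 00 00 00 00 00.
XOR each byte with 0x5c: 83⊕5c=df, 00⊕5c=5c, 00⊕5c=5c, 00⊕5c=5c, 00⊕5c=5c, 00⊕5c=5c, 00⊕5c=5c.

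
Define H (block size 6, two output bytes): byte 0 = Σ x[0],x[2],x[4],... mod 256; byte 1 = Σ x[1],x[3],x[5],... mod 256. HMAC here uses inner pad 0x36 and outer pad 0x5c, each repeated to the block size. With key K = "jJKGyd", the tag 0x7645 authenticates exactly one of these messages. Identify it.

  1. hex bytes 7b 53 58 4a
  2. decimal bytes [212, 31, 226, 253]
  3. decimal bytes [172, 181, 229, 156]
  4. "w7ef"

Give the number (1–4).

Key "jJKGyd" = 6a 4a 4b 47 79 64 is exactly B = 6 bytes: K' = 6a 4a 4b 47 79 64.
K' ⊕ ipad = 5c 7c 7d 71 4f 52; K' ⊕ opad = 36 16 17 1b 25 38.
m1: inner = H(5c 7c 7d 71 4f 52 7b 53 58 4a) = fb dc; tag = H(36 16 17 1b 25 38 fb dc) = 6d45
m2: inner = H(5c 7c 7d 71 4f 52 d4 1f e2 fd) = de 5b; tag = H(36 16 17 1b 25 38 de 5b) = 50c4
m3: inner = H(5c 7c 7d 71 4f 52 ac b5 e5 9c) = b9 90; tag = H(36 16 17 1b 25 38 b9 90) = 2bf9
m4: inner = H(5c 7c 7d 71 4f 52 77 37 65 66) = 04 dc; tag = H(36 16 17 1b 25 38 04 dc) = 7645 ← matches

4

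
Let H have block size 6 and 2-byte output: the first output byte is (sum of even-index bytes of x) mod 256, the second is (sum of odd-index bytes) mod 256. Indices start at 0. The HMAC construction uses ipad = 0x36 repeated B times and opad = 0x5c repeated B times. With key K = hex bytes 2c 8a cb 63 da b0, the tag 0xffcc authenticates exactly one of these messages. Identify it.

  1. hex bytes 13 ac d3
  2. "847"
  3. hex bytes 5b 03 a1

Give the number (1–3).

2

Key hex bytes 2c 8a cb 63 da b0 is exactly B = 6 bytes: K' = 2c 8a cb 63 da b0.
K' ⊕ ipad = 1a bc fd 55 ec 86; K' ⊕ opad = 70 d6 97 3f 86 ec.
m1: inner = H(1a bc fd 55 ec 86 13 ac d3) = e9 43; tag = H(70 d6 97 3f 86 ec e9 43) = 7644
m2: inner = H(1a bc fd 55 ec 86 38 34 37) = 72 cb; tag = H(70 d6 97 3f 86 ec 72 cb) = ffcc ← matches
m3: inner = H(1a bc fd 55 ec 86 5b 03 a1) = ff 9a; tag = H(70 d6 97 3f 86 ec ff 9a) = 8c9b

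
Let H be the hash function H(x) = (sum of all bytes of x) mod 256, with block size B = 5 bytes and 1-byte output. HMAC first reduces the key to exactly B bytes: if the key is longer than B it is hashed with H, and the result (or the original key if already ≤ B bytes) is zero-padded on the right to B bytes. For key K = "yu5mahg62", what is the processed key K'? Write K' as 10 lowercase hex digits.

2800000000

|K| = 9 > B = 5, so first hash the key.
H(K): sum = 121+117+53+109+97+104+103+54+50 = 808; mod 256 = 40 → 28.
Zero-pad H(K) = 28 to 5 bytes: K' = 28 00 00 00 00.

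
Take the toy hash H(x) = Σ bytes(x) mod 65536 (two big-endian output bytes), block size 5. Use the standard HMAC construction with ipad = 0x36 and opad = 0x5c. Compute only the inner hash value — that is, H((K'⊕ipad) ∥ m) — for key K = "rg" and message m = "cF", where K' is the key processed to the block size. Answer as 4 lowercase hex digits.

01e0

Key "rg" = 72 67 is 2 bytes ≤ B = 5; zero-pad to 5 bytes: K' = 72 67 00 00 00.
K' ⊕ ipad = 44 51 36 36 36.
Inner input = 44 51 36 36 36 ∥ 63 46.
Inner hash: sum = 68+81+54+54+54+99+70 = 480 → 01 e0.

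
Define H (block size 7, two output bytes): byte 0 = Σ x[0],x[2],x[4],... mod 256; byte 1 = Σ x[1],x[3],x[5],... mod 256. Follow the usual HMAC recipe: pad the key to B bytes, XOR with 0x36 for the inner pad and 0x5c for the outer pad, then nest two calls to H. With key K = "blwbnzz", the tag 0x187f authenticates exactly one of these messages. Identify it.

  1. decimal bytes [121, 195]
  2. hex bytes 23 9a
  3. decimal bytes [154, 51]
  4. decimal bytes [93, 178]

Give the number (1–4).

4

Key "blwbnzz" = 62 6c 77 62 6e 7a 7a is exactly B = 7 bytes: K' = 62 6c 77 62 6e 7a 7a.
K' ⊕ ipad = 54 5a 41 54 58 4c 4c; K' ⊕ opad = 3e 30 2b 3e 32 26 26.
m1: inner = H(54 5a 41 54 58 4c 4c 79 c3) = fc 73; tag = H(3e 30 2b 3e 32 26 26 fc 73) = 3490
m2: inner = H(54 5a 41 54 58 4c 4c 23 9a) = d3 1d; tag = H(3e 30 2b 3e 32 26 26 d3 1d) = de67
m3: inner = H(54 5a 41 54 58 4c 4c 9a 33) = 6c 94; tag = H(3e 30 2b 3e 32 26 26 6c 94) = 5500
m4: inner = H(54 5a 41 54 58 4c 4c 5d b2) = eb 57; tag = H(3e 30 2b 3e 32 26 26 eb 57) = 187f ← matches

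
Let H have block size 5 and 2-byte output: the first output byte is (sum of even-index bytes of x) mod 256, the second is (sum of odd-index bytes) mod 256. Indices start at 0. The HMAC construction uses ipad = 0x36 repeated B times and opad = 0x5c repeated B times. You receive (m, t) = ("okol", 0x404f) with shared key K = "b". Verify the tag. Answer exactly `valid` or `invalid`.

Key "b" = 62 is 1 byte ≤ B = 5; zero-pad to 5 bytes: K' = 62 00 00 00 00.
K' ⊕ ipad = 54 36 36 36 36; K' ⊕ opad = 3e 5c 5c 5c 5c.
Inner hash: even-index sum = 407 mod 256 = 151; odd-index sum = 330 mod 256 = 74 → 97 4a.
Outer hash (recomputed tag): even-index sum = 320 mod 256 = 64; odd-index sum = 335 mod 256 = 79 → 40 4f.
Recomputed tag = 404f; claimed = 404f → match.

valid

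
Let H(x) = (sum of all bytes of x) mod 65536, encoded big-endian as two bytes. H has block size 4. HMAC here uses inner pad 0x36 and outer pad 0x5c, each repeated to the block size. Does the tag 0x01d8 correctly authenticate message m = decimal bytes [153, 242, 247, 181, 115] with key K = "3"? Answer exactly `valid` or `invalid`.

valid

Key "3" = 33 is 1 byte ≤ B = 4; zero-pad to 4 bytes: K' = 33 00 00 00.
K' ⊕ ipad = 05 36 36 36; K' ⊕ opad = 6f 5c 5c 5c.
Inner hash: sum = 5+54+54+54+153+242+247+181+115 = 1105 → 04 51.
Outer hash (recomputed tag): sum = 111+92+92+92+4+81 = 472 → 01 d8.
Recomputed tag = 01d8; claimed = 01d8 → match.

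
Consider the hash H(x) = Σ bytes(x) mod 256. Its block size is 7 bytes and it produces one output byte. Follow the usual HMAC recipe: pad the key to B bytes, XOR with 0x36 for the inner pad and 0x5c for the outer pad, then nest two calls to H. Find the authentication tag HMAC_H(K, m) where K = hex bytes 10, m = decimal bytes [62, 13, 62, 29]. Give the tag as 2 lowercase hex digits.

Key hex bytes 10 is 1 byte ≤ B = 7; zero-pad to 7 bytes: K' = 10 00 00 00 00 00 00.
K' ⊕ ipad = 26 36 36 36 36 36 36.  K' ⊕ opad = 4c 5c 5c 5c 5c 5c 5c.
Inner input = (K'⊕ipad) ∥ m = 26 36 36 36 36 36 36 ∥ 3e 0d 3e 1d.
Inner hash: sum = 38+54+54+54+54+54+54+62+13+62+29 = 528; mod 256 = 16 → 10.
Outer input = (K'⊕opad) ∥ inner = 4c 5c 5c 5c 5c 5c 5c ∥ 10.
Outer hash (tag): sum = 76+92+92+92+92+92+92+16 = 644; mod 256 = 132 → 84.

84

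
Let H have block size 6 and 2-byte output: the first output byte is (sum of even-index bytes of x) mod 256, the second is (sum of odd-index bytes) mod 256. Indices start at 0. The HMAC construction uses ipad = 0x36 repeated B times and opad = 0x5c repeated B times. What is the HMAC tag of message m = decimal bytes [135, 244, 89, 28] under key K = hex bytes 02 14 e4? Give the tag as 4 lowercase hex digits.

8e9e

Key hex bytes 02 14 e4 is 3 bytes ≤ B = 6; zero-pad to 6 bytes: K' = 02 14 e4 00 00 00.
K' ⊕ ipad = 34 22 d2 36 36 36.  K' ⊕ opad = 5e 48 b8 5c 5c 5c.
Inner input = (K'⊕ipad) ∥ m = 34 22 d2 36 36 36 ∥ 87 f4 59 1c.
Inner hash: even-index sum = 540 mod 256 = 28; odd-index sum = 414 mod 256 = 158 → 1c 9e.
Outer input = (K'⊕opad) ∥ inner = 5e 48 b8 5c 5c 5c ∥ 1c 9e.
Outer hash (tag): even-index sum = 398 mod 256 = 142; odd-index sum = 414 mod 256 = 158 → 8e 9e.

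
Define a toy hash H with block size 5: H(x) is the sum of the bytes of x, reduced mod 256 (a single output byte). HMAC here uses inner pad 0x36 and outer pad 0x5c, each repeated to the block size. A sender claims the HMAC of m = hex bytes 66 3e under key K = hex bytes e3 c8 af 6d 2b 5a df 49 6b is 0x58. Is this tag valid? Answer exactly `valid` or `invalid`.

valid

Key hex bytes e3 c8 af 6d 2b 5a df 49 6b is 9 bytes > B = 5, so hash it first: H(key) = df, then zero-pad to 5 bytes: K' = df 00 00 00 00.
K' ⊕ ipad = e9 36 36 36 36; K' ⊕ opad = 83 5c 5c 5c 5c.
Inner hash: sum = 233+54+54+54+54+102+62 = 613; mod 256 = 101 → 65.
Outer hash (recomputed tag): sum = 131+92+92+92+92+101 = 600; mod 256 = 88 → 58.
Recomputed tag = 58; claimed = 58 → match.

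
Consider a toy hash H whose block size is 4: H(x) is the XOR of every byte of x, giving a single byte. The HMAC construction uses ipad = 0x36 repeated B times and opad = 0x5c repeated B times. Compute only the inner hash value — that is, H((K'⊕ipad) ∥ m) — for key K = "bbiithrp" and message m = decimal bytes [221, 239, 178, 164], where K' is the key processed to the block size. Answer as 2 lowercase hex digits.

3a

Key "bbiithrp" = 62 62 69 69 74 68 72 70 is 8 bytes > B = 4, so hash it first: H(key) = 1e, then zero-pad to 4 bytes: K' = 1e 00 00 00.
K' ⊕ ipad = 28 36 36 36.
Inner input = 28 36 36 36 ∥ dd ef b2 a4.
Inner hash: XOR 28⊕36⊕36⊕36⊕dd⊕ef⊕b2⊕a4 = 3a.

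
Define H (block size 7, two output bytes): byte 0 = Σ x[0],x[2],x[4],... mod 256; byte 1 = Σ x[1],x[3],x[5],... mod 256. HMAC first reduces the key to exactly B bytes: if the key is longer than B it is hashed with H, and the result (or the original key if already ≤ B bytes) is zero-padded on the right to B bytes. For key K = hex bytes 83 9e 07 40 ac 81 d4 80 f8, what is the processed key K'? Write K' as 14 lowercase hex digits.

02df0000000000

|K| = 9 > B = 7, so first hash the key.
H(K): even-index sum = 770 mod 256 = 2; odd-index sum = 479 mod 256 = 223 → 02 df.
Zero-pad H(K) = 02 df to 7 bytes: K' = 02 df 00 00 00 00 00.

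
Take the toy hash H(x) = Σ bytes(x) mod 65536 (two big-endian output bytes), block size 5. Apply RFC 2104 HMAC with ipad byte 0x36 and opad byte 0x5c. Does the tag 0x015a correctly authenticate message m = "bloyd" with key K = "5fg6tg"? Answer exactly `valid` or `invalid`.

invalid

Key "5fg6tg" = 35 66 67 36 74 67 is 6 bytes > B = 5, so hash it first: H(key) = 02 13, then zero-pad to 5 bytes: K' = 02 13 00 00 00.
K' ⊕ ipad = 34 25 36 36 36; K' ⊕ opad = 5e 4f 5c 5c 5c.
Inner hash: sum = 52+37+54+54+54+98+108+111+121+100 = 789 → 03 15.
Outer hash (recomputed tag): sum = 94+79+92+92+92+3+21 = 473 → 01 d9.
Recomputed tag = 01d9; claimed = 015a → mismatch.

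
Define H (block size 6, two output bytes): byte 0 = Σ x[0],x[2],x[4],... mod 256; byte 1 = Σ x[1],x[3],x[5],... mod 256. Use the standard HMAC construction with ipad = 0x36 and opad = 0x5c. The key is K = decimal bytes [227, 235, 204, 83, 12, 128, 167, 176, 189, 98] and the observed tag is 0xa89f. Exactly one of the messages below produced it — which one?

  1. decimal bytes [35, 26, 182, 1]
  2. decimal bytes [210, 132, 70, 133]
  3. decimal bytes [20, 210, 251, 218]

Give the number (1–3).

Key decimal bytes [227, 235, 204, 83, 12, 128, 167, 176, 189, 98] = e3 eb cc 53 0c 80 a7 b0 bd 62 is 10 bytes > B = 6, so hash it first: H(key) = 1f d0, then zero-pad to 6 bytes: K' = 1f d0 00 00 00 00.
K' ⊕ ipad = 29 e6 36 36 36 36; K' ⊕ opad = 43 8c 5c 5c 5c 5c.
m1: inner = H(29 e6 36 36 36 36 23 1a b6 01) = 6e 6d; tag = H(43 8c 5c 5c 5c 5c 6e 6d) = 69b1
m2: inner = H(29 e6 36 36 36 36 d2 84 46 85) = ad 5b; tag = H(43 8c 5c 5c 5c 5c ad 5b) = a89f ← matches
m3: inner = H(29 e6 36 36 36 36 14 d2 fb da) = a4 fe; tag = H(43 8c 5c 5c 5c 5c a4 fe) = 9f42

2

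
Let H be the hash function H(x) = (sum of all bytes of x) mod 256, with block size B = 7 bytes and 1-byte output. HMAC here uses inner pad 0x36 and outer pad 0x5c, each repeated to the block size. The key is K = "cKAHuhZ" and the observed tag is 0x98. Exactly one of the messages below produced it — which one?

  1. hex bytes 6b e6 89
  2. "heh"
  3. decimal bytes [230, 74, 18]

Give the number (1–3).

1

Key "cKAHuhZ" = 63 4b 41 48 75 68 5a is exactly B = 7 bytes: K' = 63 4b 41 48 75 68 5a.
K' ⊕ ipad = 55 7d 77 7e 43 5e 6c; K' ⊕ opad = 3f 17 1d 14 29 34 06.
m1: inner = H(55 7d 77 7e 43 5e 6c 6b e6 89) = ae; tag = H(3f 17 1d 14 29 34 06 ae) = 98 ← matches
m2: inner = H(55 7d 77 7e 43 5e 6c 68 65 68) = 09; tag = H(3f 17 1d 14 29 34 06 09) = f3
m3: inner = H(55 7d 77 7e 43 5e 6c e6 4a 12) = 16; tag = H(3f 17 1d 14 29 34 06 16) = 00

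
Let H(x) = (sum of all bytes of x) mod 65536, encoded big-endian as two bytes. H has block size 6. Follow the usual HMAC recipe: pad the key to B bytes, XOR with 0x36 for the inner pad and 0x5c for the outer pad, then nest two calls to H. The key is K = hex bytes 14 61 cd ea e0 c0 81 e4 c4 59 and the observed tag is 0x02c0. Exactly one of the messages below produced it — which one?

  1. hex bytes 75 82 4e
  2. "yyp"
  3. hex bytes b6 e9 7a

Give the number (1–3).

Key hex bytes 14 61 cd ea e0 c0 81 e4 c4 59 is 10 bytes > B = 6, so hash it first: H(key) = 06 4e, then zero-pad to 6 bytes: K' = 06 4e 00 00 00 00.
K' ⊕ ipad = 30 78 36 36 36 36; K' ⊕ opad = 5a 12 5c 5c 5c 5c.
m1: inner = H(30 78 36 36 36 36 75 82 4e) = 02 c5; tag = H(5a 12 5c 5c 5c 5c 02 c5) = 02a3
m2: inner = H(30 78 36 36 36 36 79 79 70) = 02 e2; tag = H(5a 12 5c 5c 5c 5c 02 e2) = 02c0 ← matches
m3: inner = H(30 78 36 36 36 36 b6 e9 7a) = 03 99; tag = H(5a 12 5c 5c 5c 5c 03 99) = 0278

2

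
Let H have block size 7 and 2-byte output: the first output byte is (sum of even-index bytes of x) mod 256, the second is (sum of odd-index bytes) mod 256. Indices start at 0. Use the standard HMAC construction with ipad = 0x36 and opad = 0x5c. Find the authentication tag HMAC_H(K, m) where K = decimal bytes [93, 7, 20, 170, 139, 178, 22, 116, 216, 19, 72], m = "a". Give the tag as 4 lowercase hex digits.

Key decimal bytes [93, 7, 20, 170, 139, 178, 22, 116, 216, 19, 72] = 5d 07 14 aa 8b b2 16 74 d8 13 48 is 11 bytes > B = 7, so hash it first: H(key) = 32 ea, then zero-pad to 7 bytes: K' = 32 ea 00 00 00 00 00.
K' ⊕ ipad = 04 dc 36 36 36 36 36.  K' ⊕ opad = 6e b6 5c 5c 5c 5c 5c.
Inner input = (K'⊕ipad) ∥ m = 04 dc 36 36 36 36 36 ∥ 61.
Inner hash: even-index sum = 166 mod 256 = 166; odd-index sum = 425 mod 256 = 169 → a6 a9.
Outer input = (K'⊕opad) ∥ inner = 6e b6 5c 5c 5c 5c 5c ∥ a6 a9.
Outer hash (tag): even-index sum = 555 mod 256 = 43; odd-index sum = 532 mod 256 = 20 → 2b 14.

2b14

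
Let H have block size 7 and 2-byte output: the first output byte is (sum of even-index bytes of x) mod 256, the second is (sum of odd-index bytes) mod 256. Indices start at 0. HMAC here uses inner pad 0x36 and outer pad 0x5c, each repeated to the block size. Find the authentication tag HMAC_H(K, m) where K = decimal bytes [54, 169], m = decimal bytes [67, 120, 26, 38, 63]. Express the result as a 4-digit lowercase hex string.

25ed

Key decimal bytes [54, 169] = 36 a9 is 2 bytes ≤ B = 7; zero-pad to 7 bytes: K' = 36 a9 00 00 00 00 00.
K' ⊕ ipad = 00 9f 36 36 36 36 36.  K' ⊕ opad = 6a f5 5c 5c 5c 5c 5c.
Inner input = (K'⊕ipad) ∥ m = 00 9f 36 36 36 36 36 ∥ 43 78 1a 26 3f.
Inner hash: even-index sum = 320 mod 256 = 64; odd-index sum = 423 mod 256 = 167 → 40 a7.
Outer input = (K'⊕opad) ∥ inner = 6a f5 5c 5c 5c 5c 5c ∥ 40 a7.
Outer hash (tag): even-index sum = 549 mod 256 = 37; odd-index sum = 493 mod 256 = 237 → 25 ed.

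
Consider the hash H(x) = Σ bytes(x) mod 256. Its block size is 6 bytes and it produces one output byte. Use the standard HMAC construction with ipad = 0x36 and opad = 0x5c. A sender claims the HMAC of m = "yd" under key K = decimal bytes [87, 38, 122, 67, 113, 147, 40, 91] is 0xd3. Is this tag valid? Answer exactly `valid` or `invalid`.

Key decimal bytes [87, 38, 122, 67, 113, 147, 40, 91] = 57 26 7a 43 71 93 28 5b is 8 bytes > B = 6, so hash it first: H(key) = c1, then zero-pad to 6 bytes: K' = c1 00 00 00 00 00.
K' ⊕ ipad = f7 36 36 36 36 36; K' ⊕ opad = 9d 5c 5c 5c 5c 5c.
Inner hash: sum = 247+54+54+54+54+54+121+100 = 738; mod 256 = 226 → e2.
Outer hash (recomputed tag): sum = 157+92+92+92+92+92+226 = 843; mod 256 = 75 → 4b.
Recomputed tag = 4b; claimed = d3 → mismatch.

invalid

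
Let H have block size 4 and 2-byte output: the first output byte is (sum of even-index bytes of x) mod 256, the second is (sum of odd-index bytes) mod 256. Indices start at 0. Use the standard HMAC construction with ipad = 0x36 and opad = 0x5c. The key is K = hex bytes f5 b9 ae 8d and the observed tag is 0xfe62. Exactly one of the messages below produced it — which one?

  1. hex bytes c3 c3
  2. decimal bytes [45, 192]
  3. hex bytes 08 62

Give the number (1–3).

3

Key hex bytes f5 b9 ae 8d is exactly B = 4 bytes: K' = f5 b9 ae 8d.
K' ⊕ ipad = c3 8f 98 bb; K' ⊕ opad = a9 e5 f2 d1.
m1: inner = H(c3 8f 98 bb c3 c3) = 1e 0d; tag = H(a9 e5 f2 d1 1e 0d) = b9c3
m2: inner = H(c3 8f 98 bb 2d c0) = 88 0a; tag = H(a9 e5 f2 d1 88 0a) = 23c0
m3: inner = H(c3 8f 98 bb 08 62) = 63 ac; tag = H(a9 e5 f2 d1 63 ac) = fe62 ← matches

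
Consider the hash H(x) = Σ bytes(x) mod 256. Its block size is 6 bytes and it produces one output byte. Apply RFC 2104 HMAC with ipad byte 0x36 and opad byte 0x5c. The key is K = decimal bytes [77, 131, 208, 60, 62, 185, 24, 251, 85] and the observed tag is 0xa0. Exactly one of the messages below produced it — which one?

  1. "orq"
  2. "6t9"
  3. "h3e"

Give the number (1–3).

1

Key decimal bytes [77, 131, 208, 60, 62, 185, 24, 251, 85] = 4d 83 d0 3c 3e b9 18 fb 55 is 9 bytes > B = 6, so hash it first: H(key) = 3b, then zero-pad to 6 bytes: K' = 3b 00 00 00 00 00.
K' ⊕ ipad = 0d 36 36 36 36 36; K' ⊕ opad = 67 5c 5c 5c 5c 5c.
m1: inner = H(0d 36 36 36 36 36 6f 72 71) = 6d; tag = H(67 5c 5c 5c 5c 5c 6d) = a0 ← matches
m2: inner = H(0d 36 36 36 36 36 36 74 39) = fe; tag = H(67 5c 5c 5c 5c 5c fe) = 31
m3: inner = H(0d 36 36 36 36 36 68 33 65) = 1b; tag = H(67 5c 5c 5c 5c 5c 1b) = 4e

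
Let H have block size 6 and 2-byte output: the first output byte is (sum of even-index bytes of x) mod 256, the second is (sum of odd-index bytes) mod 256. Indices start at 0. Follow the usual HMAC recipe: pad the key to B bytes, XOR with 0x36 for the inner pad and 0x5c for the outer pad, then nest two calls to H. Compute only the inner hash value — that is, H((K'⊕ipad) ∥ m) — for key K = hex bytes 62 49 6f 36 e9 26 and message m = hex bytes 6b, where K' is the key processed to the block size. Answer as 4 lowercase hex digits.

f78f

Key hex bytes 62 49 6f 36 e9 26 is exactly B = 6 bytes: K' = 62 49 6f 36 e9 26.
K' ⊕ ipad = 54 7f 59 00 df 10.
Inner input = 54 7f 59 00 df 10 ∥ 6b.
Inner hash: even-index sum = 503 mod 256 = 247; odd-index sum = 143 mod 256 = 143 → f7 8f.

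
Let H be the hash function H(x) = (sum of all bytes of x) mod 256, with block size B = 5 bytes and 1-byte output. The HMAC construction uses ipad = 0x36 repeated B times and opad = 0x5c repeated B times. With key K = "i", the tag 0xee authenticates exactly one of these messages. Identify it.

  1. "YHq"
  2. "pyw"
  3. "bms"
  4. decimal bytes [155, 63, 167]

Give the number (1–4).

1

Key "i" = 69 is 1 byte ≤ B = 5; zero-pad to 5 bytes: K' = 69 00 00 00 00.
K' ⊕ ipad = 5f 36 36 36 36; K' ⊕ opad = 35 5c 5c 5c 5c.
m1: inner = H(5f 36 36 36 36 59 48 71) = 49; tag = H(35 5c 5c 5c 5c 49) = ee ← matches
m2: inner = H(5f 36 36 36 36 70 79 77) = 97; tag = H(35 5c 5c 5c 5c 97) = 3c
m3: inner = H(5f 36 36 36 36 62 6d 73) = 79; tag = H(35 5c 5c 5c 5c 79) = 1e
m4: inner = H(5f 36 36 36 36 9b 3f a7) = b8; tag = H(35 5c 5c 5c 5c b8) = 5d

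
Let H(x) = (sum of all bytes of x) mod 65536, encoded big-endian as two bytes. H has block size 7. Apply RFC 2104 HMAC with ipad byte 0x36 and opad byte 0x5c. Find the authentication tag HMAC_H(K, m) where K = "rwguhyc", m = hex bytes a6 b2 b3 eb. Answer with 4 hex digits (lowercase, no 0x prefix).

016b

Key "rwguhyc" = 72 77 67 75 68 79 63 is exactly B = 7 bytes: K' = 72 77 67 75 68 79 63.
K' ⊕ ipad = 44 41 51 43 5e 4f 55.  K' ⊕ opad = 2e 2b 3b 29 34 25 3f.
Inner input = (K'⊕ipad) ∥ m = 44 41 51 43 5e 4f 55 ∥ a6 b2 b3 eb.
Inner hash: sum = 68+65+81+67+94+79+85+166+178+179+235 = 1297 → 05 11.
Outer input = (K'⊕opad) ∥ inner = 2e 2b 3b 29 34 25 3f ∥ 05 11.
Outer hash (tag): sum = 46+43+59+41+52+37+63+5+17 = 363 → 01 6b.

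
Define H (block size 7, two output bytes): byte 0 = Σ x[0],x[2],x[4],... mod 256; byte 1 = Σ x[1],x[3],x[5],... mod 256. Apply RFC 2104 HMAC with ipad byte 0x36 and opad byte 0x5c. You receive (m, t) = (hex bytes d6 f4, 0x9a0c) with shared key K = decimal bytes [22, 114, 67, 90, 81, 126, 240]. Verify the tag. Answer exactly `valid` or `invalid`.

Key decimal bytes [22, 114, 67, 90, 81, 126, 240] = 16 72 43 5a 51 7e f0 is exactly B = 7 bytes: K' = 16 72 43 5a 51 7e f0.
K' ⊕ ipad = 20 44 75 6c 67 48 c6; K' ⊕ opad = 4a 2e 1f 06 0d 22 ac.
Inner hash: even-index sum = 694 mod 256 = 182; odd-index sum = 462 mod 256 = 206 → b6 ce.
Outer hash (recomputed tag): even-index sum = 496 mod 256 = 240; odd-index sum = 268 mod 256 = 12 → f0 0c.
Recomputed tag = f00c; claimed = 9a0c → mismatch.

invalid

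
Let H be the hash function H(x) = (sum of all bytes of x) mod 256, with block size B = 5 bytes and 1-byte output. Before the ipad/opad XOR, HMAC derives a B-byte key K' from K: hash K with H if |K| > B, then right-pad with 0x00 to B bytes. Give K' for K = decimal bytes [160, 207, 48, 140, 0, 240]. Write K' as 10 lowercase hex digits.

|K| = 6 > B = 5, so first hash the key.
H(K): sum = 160+207+48+140+0+240 = 795; mod 256 = 27 → 1b.
Zero-pad H(K) = 1b to 5 bytes: K' = 1b 00 00 00 00.

1b00000000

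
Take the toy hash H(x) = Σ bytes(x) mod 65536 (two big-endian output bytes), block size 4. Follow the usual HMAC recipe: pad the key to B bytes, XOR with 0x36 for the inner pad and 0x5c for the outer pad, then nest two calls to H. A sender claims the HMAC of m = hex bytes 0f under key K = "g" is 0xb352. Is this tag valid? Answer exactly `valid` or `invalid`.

Key "g" = 67 is 1 byte ≤ B = 4; zero-pad to 4 bytes: K' = 67 00 00 00.
K' ⊕ ipad = 51 36 36 36; K' ⊕ opad = 3b 5c 5c 5c.
Inner hash: sum = 81+54+54+54+15 = 258 → 01 02.
Outer hash (recomputed tag): sum = 59+92+92+92+1+2 = 338 → 01 52.
Recomputed tag = 0152; claimed = b352 → mismatch.

invalid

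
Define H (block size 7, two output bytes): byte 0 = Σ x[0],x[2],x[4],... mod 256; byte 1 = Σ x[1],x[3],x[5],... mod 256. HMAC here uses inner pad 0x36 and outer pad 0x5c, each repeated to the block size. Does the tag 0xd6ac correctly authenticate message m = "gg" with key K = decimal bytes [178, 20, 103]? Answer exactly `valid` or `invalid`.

Key decimal bytes [178, 20, 103] = b2 14 67 is 3 bytes ≤ B = 7; zero-pad to 7 bytes: K' = b2 14 67 00 00 00 00.
K' ⊕ ipad = 84 22 51 36 36 36 36; K' ⊕ opad = ee 48 3b 5c 5c 5c 5c.
Inner hash: even-index sum = 424 mod 256 = 168; odd-index sum = 245 mod 256 = 245 → a8 f5.
Outer hash (recomputed tag): even-index sum = 726 mod 256 = 214; odd-index sum = 424 mod 256 = 168 → d6 a8.
Recomputed tag = d6a8; claimed = d6ac → mismatch.

invalid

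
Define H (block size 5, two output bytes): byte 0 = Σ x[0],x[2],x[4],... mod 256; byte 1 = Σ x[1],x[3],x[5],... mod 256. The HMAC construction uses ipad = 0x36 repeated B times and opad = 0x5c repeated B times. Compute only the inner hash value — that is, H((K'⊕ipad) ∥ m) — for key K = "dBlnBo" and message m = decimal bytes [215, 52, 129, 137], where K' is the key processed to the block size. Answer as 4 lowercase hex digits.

4db7

Key "dBlnBo" = 64 42 6c 6e 42 6f is 6 bytes > B = 5, so hash it first: H(key) = 12 1f, then zero-pad to 5 bytes: K' = 12 1f 00 00 00.
K' ⊕ ipad = 24 29 36 36 36.
Inner input = 24 29 36 36 36 ∥ d7 34 81 89.
Inner hash: even-index sum = 333 mod 256 = 77; odd-index sum = 439 mod 256 = 183 → 4d b7.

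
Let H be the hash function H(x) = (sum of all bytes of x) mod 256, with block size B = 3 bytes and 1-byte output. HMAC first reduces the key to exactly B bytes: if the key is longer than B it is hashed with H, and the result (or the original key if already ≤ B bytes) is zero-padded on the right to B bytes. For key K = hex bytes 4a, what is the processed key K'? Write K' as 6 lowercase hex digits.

4a0000

Key hex bytes 4a is 1 byte ≤ B = 3; zero-pad to 3 bytes: K' = 4a 00 00.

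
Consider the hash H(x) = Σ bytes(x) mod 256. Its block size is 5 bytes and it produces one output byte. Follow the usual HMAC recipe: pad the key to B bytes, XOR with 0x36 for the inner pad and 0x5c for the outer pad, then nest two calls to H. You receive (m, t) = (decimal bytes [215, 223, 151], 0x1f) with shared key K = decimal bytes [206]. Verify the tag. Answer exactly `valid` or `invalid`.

valid

Key decimal bytes [206] = ce is 1 byte ≤ B = 5; zero-pad to 5 bytes: K' = ce 00 00 00 00.
K' ⊕ ipad = f8 36 36 36 36; K' ⊕ opad = 92 5c 5c 5c 5c.
Inner hash: sum = 248+54+54+54+54+215+223+151 = 1053; mod 256 = 29 → 1d.
Outer hash (recomputed tag): sum = 146+92+92+92+92+29 = 543; mod 256 = 31 → 1f.
Recomputed tag = 1f; claimed = 1f → match.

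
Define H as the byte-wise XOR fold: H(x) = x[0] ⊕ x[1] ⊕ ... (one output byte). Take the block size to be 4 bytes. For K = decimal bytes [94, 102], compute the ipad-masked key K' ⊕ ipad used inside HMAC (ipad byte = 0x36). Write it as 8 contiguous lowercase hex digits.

Key decimal bytes [94, 102] = 5e 66 is 2 bytes ≤ B = 4; zero-pad to 4 bytes: K' = 5e 66 00 00.
XOR each byte with 0x36: 5e⊕36=68, 66⊕36=50, 00⊕36=36, 00⊕36=36.

68503636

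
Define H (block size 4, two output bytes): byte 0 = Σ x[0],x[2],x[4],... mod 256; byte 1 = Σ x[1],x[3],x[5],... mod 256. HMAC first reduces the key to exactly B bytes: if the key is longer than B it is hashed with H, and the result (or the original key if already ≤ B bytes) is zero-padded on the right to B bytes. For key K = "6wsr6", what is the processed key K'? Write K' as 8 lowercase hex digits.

|K| = 5 > B = 4, so first hash the key.
H(K): even-index sum = 223 mod 256 = 223; odd-index sum = 233 mod 256 = 233 → df e9.
Zero-pad H(K) = df e9 to 4 bytes: K' = df e9 00 00.

dfe90000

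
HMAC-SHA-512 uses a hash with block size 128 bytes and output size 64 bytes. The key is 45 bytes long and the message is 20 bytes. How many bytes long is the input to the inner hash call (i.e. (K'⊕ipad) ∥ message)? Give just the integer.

Key is 45 ≤ 128 bytes, zero-padded: |K'| = 128.
Inner input = (K'⊕ipad) ∥ m → 128 + 20 = 148 bytes.

148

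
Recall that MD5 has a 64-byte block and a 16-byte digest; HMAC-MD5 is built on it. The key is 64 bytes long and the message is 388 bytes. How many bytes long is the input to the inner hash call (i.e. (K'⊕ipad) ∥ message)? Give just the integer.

452

Key is 64 ≤ 64 bytes, zero-padded: |K'| = 64.
Inner input = (K'⊕ipad) ∥ m → 64 + 388 = 452 bytes.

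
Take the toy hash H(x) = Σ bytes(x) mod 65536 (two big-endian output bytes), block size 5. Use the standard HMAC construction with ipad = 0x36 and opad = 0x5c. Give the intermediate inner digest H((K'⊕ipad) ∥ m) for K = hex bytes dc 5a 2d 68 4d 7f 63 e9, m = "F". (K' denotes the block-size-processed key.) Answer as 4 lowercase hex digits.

01f2

Key hex bytes dc 5a 2d 68 4d 7f 63 e9 is 8 bytes > B = 5, so hash it first: H(key) = 03 e3, then zero-pad to 5 bytes: K' = 03 e3 00 00 00.
K' ⊕ ipad = 35 d5 36 36 36.
Inner input = 35 d5 36 36 36 ∥ 46.
Inner hash: sum = 53+213+54+54+54+70 = 498 → 01 f2.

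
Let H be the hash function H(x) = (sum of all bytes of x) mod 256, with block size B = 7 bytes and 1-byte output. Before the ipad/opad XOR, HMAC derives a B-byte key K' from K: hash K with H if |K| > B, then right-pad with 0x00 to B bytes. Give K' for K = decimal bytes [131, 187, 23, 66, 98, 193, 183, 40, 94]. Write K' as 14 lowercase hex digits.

f7000000000000

|K| = 9 > B = 7, so first hash the key.
H(K): sum = 131+187+23+66+98+193+183+40+94 = 1015; mod 256 = 247 → f7.
Zero-pad H(K) = f7 to 7 bytes: K' = f7 00 00 00 00 00 00.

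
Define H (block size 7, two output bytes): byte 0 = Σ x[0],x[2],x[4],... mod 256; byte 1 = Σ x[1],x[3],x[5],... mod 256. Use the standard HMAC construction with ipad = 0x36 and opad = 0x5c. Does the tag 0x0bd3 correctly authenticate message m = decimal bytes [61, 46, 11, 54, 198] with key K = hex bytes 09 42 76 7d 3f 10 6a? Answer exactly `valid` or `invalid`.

valid

Key hex bytes 09 42 76 7d 3f 10 6a is exactly B = 7 bytes: K' = 09 42 76 7d 3f 10 6a.
K' ⊕ ipad = 3f 74 40 4b 09 26 5c; K' ⊕ opad = 55 1e 2a 21 63 4c 36.
Inner hash: even-index sum = 328 mod 256 = 72; odd-index sum = 499 mod 256 = 243 → 48 f3.
Outer hash (recomputed tag): even-index sum = 523 mod 256 = 11; odd-index sum = 211 mod 256 = 211 → 0b d3.
Recomputed tag = 0bd3; claimed = 0bd3 → match.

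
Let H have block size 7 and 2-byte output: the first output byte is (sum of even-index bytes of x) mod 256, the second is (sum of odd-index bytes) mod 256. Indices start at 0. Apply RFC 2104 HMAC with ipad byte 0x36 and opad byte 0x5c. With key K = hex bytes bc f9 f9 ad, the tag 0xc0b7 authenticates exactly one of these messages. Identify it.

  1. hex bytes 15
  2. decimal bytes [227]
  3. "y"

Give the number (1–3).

2

Key hex bytes bc f9 f9 ad is 4 bytes ≤ B = 7; zero-pad to 7 bytes: K' = bc f9 f9 ad 00 00 00.
K' ⊕ ipad = 8a cf cf 9b 36 36 36; K' ⊕ opad = e0 a5 a5 f1 5c 5c 5c.
m1: inner = H(8a cf cf 9b 36 36 36 15) = c5 b5; tag = H(e0 a5 a5 f1 5c 5c 5c c5 b5) = f2b7
m2: inner = H(8a cf cf 9b 36 36 36 e3) = c5 83; tag = H(e0 a5 a5 f1 5c 5c 5c c5 83) = c0b7 ← matches
m3: inner = H(8a cf cf 9b 36 36 36 79) = c5 19; tag = H(e0 a5 a5 f1 5c 5c 5c c5 19) = 56b7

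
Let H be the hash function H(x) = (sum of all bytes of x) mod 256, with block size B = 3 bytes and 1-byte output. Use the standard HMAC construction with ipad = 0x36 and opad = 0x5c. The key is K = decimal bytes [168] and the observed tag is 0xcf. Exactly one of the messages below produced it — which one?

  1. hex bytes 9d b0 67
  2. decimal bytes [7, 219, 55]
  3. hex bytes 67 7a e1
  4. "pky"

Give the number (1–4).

Key decimal bytes [168] = a8 is 1 byte ≤ B = 3; zero-pad to 3 bytes: K' = a8 00 00.
K' ⊕ ipad = 9e 36 36; K' ⊕ opad = f4 5c 5c.
m1: inner = H(9e 36 36 9d b0 67) = be; tag = H(f4 5c 5c be) = 6a
m2: inner = H(9e 36 36 07 db 37) = 23; tag = H(f4 5c 5c 23) = cf ← matches
m3: inner = H(9e 36 36 67 7a e1) = cc; tag = H(f4 5c 5c cc) = 78
m4: inner = H(9e 36 36 70 6b 79) = 5e; tag = H(f4 5c 5c 5e) = 0a

2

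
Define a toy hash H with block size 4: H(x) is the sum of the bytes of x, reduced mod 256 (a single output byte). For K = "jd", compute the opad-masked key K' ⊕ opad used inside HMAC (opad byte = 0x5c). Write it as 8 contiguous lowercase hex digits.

36385c5c

Key "jd" = 6a 64 is 2 bytes ≤ B = 4; zero-pad to 4 bytes: K' = 6a 64 00 00.
XOR each byte with 0x5c: 6a⊕5c=36, 64⊕5c=38, 00⊕5c=5c, 00⊕5c=5c.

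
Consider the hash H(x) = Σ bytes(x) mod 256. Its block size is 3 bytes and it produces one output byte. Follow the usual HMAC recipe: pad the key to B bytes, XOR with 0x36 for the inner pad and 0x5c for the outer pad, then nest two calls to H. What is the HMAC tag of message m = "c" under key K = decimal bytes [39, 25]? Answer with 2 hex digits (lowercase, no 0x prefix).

f5

Key decimal bytes [39, 25] = 27 19 is 2 bytes ≤ B = 3; zero-pad to 3 bytes: K' = 27 19 00.
K' ⊕ ipad = 11 2f 36.  K' ⊕ opad = 7b 45 5c.
Inner input = (K'⊕ipad) ∥ m = 11 2f 36 ∥ 63.
Inner hash: sum = 17+47+54+99 = 217 → d9.
Outer input = (K'⊕opad) ∥ inner = 7b 45 5c ∥ d9.
Outer hash (tag): sum = 123+69+92+217 = 501; mod 256 = 245 → f5.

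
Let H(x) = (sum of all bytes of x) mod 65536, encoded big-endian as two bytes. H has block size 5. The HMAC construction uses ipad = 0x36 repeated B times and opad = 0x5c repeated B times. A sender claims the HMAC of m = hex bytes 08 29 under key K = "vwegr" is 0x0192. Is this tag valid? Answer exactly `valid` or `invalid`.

Key "vwegr" = 76 77 65 67 72 is exactly B = 5 bytes: K' = 76 77 65 67 72.
K' ⊕ ipad = 40 41 53 51 44; K' ⊕ opad = 2a 2b 39 3b 2e.
Inner hash: sum = 64+65+83+81+68+8+41 = 410 → 01 9a.
Outer hash (recomputed tag): sum = 42+43+57+59+46+1+154 = 402 → 01 92.
Recomputed tag = 0192; claimed = 0192 → match.

valid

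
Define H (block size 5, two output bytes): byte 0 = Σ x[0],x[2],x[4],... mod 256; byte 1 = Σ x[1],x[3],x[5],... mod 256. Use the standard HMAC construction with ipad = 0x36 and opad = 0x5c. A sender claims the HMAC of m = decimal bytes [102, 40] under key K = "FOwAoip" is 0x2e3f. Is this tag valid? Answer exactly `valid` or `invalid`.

Key "FOwAoip" = 46 4f 77 41 6f 69 70 is 7 bytes > B = 5, so hash it first: H(key) = 9c f9, then zero-pad to 5 bytes: K' = 9c f9 00 00 00.
K' ⊕ ipad = aa cf 36 36 36; K' ⊕ opad = c0 a5 5c 5c 5c.
Inner hash: even-index sum = 318 mod 256 = 62; odd-index sum = 363 mod 256 = 107 → 3e 6b.
Outer hash (recomputed tag): even-index sum = 483 mod 256 = 227; odd-index sum = 319 mod 256 = 63 → e3 3f.
Recomputed tag = e33f; claimed = 2e3f → mismatch.

invalid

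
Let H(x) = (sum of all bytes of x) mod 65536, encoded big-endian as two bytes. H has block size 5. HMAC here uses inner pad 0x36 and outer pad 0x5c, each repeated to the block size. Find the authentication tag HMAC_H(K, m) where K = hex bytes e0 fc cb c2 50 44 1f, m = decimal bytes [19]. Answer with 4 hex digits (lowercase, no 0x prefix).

Key hex bytes e0 fc cb c2 50 44 1f is 7 bytes > B = 5, so hash it first: H(key) = 04 1c, then zero-pad to 5 bytes: K' = 04 1c 00 00 00.
K' ⊕ ipad = 32 2a 36 36 36.  K' ⊕ opad = 58 40 5c 5c 5c.
Inner input = (K'⊕ipad) ∥ m = 32 2a 36 36 36 ∥ 13.
Inner hash: sum = 50+42+54+54+54+19 = 273 → 01 11.
Outer input = (K'⊕opad) ∥ inner = 58 40 5c 5c 5c ∥ 01 11.
Outer hash (tag): sum = 88+64+92+92+92+1+17 = 446 → 01 be.

01be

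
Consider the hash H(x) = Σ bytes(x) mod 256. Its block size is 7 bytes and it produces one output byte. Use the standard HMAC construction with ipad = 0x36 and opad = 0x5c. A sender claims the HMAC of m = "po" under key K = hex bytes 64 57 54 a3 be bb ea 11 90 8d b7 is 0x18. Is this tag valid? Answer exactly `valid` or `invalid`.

invalid

Key hex bytes 64 57 54 a3 be bb ea 11 90 8d b7 is 11 bytes > B = 7, so hash it first: H(key) = fa, then zero-pad to 7 bytes: K' = fa 00 00 00 00 00 00.
K' ⊕ ipad = cc 36 36 36 36 36 36; K' ⊕ opad = a6 5c 5c 5c 5c 5c 5c.
Inner hash: sum = 204+54+54+54+54+54+54+112+111 = 751; mod 256 = 239 → ef.
Outer hash (recomputed tag): sum = 166+92+92+92+92+92+92+239 = 957; mod 256 = 189 → bd.
Recomputed tag = bd; claimed = 18 → mismatch.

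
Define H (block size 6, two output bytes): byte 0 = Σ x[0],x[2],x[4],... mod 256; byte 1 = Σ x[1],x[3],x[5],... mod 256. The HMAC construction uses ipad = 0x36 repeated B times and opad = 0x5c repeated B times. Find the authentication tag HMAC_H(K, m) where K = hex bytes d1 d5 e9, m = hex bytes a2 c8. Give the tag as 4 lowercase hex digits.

Key hex bytes d1 d5 e9 is 3 bytes ≤ B = 6; zero-pad to 6 bytes: K' = d1 d5 e9 00 00 00.
K' ⊕ ipad = e7 e3 df 36 36 36.  K' ⊕ opad = 8d 89 b5 5c 5c 5c.
Inner input = (K'⊕ipad) ∥ m = e7 e3 df 36 36 36 ∥ a2 c8.
Inner hash: even-index sum = 670 mod 256 = 158; odd-index sum = 535 mod 256 = 23 → 9e 17.
Outer input = (K'⊕opad) ∥ inner = 8d 89 b5 5c 5c 5c ∥ 9e 17.
Outer hash (tag): even-index sum = 572 mod 256 = 60; odd-index sum = 344 mod 256 = 88 → 3c 58.

3c58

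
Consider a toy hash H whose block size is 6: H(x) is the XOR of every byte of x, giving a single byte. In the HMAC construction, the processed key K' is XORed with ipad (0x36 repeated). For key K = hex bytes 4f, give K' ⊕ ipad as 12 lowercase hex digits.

Key hex bytes 4f is 1 byte ≤ B = 6; zero-pad to 6 bytes: K' = 4f 00 00 00 00 00.
XOR each byte with 0x36: 4f⊕36=79, 00⊕36=36, 00⊕36=36, 00⊕36=36, 00⊕36=36, 00⊕36=36.

793636363636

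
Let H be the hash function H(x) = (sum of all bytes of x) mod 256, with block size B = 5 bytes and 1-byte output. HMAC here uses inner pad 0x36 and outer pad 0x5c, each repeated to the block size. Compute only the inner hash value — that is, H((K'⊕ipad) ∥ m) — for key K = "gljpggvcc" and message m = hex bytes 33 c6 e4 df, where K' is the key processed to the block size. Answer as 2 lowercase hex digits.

Key "gljpggvcc" = 67 6c 6a 70 67 67 76 63 63 is 9 bytes > B = 5, so hash it first: H(key) = b7, then zero-pad to 5 bytes: K' = b7 00 00 00 00.
K' ⊕ ipad = 81 36 36 36 36.
Inner input = 81 36 36 36 36 ∥ 33 c6 e4 df.
Inner hash: sum = 129+54+54+54+54+51+198+228+223 = 1045; mod 256 = 21 → 15.

15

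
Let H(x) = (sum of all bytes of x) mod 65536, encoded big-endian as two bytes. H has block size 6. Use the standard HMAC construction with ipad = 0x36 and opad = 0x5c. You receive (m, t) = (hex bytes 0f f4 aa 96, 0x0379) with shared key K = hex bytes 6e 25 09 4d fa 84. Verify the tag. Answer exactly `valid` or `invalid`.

valid

Key hex bytes 6e 25 09 4d fa 84 is exactly B = 6 bytes: K' = 6e 25 09 4d fa 84.
K' ⊕ ipad = 58 13 3f 7b cc b2; K' ⊕ opad = 32 79 55 11 a6 d8.
Inner hash: sum = 88+19+63+123+204+178+15+244+170+150 = 1254 → 04 e6.
Outer hash (recomputed tag): sum = 50+121+85+17+166+216+4+230 = 889 → 03 79.
Recomputed tag = 0379; claimed = 0379 → match.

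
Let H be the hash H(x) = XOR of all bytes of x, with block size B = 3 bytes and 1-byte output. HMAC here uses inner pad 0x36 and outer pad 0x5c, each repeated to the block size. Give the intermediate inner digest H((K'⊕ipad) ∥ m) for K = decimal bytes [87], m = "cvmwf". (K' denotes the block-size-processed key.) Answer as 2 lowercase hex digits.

Key decimal bytes [87] = 57 is 1 byte ≤ B = 3; zero-pad to 3 bytes: K' = 57 00 00.
K' ⊕ ipad = 61 36 36.
Inner input = 61 36 36 ∥ 63 76 6d 77 66.
Inner hash: XOR 61⊕36⊕36⊕63⊕76⊕6d⊕77⊕66 = 08.

08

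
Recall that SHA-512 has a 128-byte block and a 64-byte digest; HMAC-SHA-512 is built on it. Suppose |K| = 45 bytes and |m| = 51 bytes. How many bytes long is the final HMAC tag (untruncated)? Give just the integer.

64

The tag is one SHA-512 digest: 64 bytes.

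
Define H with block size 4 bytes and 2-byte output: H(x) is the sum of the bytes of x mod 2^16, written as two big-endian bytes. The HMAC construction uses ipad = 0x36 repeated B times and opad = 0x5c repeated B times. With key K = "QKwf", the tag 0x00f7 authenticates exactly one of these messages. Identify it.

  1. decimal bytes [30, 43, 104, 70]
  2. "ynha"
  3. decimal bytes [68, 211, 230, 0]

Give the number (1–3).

1

Key "QKwf" = 51 4b 77 66 is exactly B = 4 bytes: K' = 51 4b 77 66.
K' ⊕ ipad = 67 7d 41 50; K' ⊕ opad = 0d 17 2b 3a.
m1: inner = H(67 7d 41 50 1e 2b 68 46) = 02 6c; tag = H(0d 17 2b 3a 02 6c) = 00f7 ← matches
m2: inner = H(67 7d 41 50 79 6e 68 61) = 03 25; tag = H(0d 17 2b 3a 03 25) = 00b1
m3: inner = H(67 7d 41 50 44 d3 e6 00) = 03 72; tag = H(0d 17 2b 3a 03 72) = 00fe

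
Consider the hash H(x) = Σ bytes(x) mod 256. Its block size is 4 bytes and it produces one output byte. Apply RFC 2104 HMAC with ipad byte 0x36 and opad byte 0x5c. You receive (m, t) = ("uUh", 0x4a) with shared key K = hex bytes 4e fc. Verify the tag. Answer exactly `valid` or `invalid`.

valid

Key hex bytes 4e fc is 2 bytes ≤ B = 4; zero-pad to 4 bytes: K' = 4e fc 00 00.
K' ⊕ ipad = 78 ca 36 36; K' ⊕ opad = 12 a0 5c 5c.
Inner hash: sum = 120+202+54+54+117+85+104 = 736; mod 256 = 224 → e0.
Outer hash (recomputed tag): sum = 18+160+92+92+224 = 586; mod 256 = 74 → 4a.
Recomputed tag = 4a; claimed = 4a → match.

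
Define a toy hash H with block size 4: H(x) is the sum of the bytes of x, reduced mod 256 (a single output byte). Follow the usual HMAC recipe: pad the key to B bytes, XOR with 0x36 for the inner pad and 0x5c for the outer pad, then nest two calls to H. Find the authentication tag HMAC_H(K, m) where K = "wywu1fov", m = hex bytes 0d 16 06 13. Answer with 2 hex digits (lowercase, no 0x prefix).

64

Key "wywu1fov" = 77 79 77 75 31 66 6f 76 is 8 bytes > B = 4, so hash it first: H(key) = 58, then zero-pad to 4 bytes: K' = 58 00 00 00.
K' ⊕ ipad = 6e 36 36 36.  K' ⊕ opad = 04 5c 5c 5c.
Inner input = (K'⊕ipad) ∥ m = 6e 36 36 36 ∥ 0d 16 06 13.
Inner hash: sum = 110+54+54+54+13+22+6+19 = 332; mod 256 = 76 → 4c.
Outer input = (K'⊕opad) ∥ inner = 04 5c 5c 5c ∥ 4c.
Outer hash (tag): sum = 4+92+92+92+76 = 356; mod 256 = 100 → 64.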